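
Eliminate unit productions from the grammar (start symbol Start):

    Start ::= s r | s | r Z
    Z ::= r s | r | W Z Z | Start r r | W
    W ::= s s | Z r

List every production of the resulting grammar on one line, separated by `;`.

Unit pairs: Z ⇒* {W}.
For each unit pair (A, B), copy every non-unit production of B to A, then drop all unit productions.

Start ::= s r | s | r Z; Z ::= r s | r | W Z Z | Start r r | s s | Z r; W ::= s s | Z r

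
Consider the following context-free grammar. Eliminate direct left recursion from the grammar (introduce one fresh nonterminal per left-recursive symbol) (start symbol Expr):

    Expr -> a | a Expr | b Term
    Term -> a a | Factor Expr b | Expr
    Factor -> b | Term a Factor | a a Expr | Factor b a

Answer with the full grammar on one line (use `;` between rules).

Expr -> a | a Expr | b Term; Term -> a a | Factor Expr b | Expr; Factor -> b Factor1 | Term a Factor Factor1 | a a Expr Factor1; Factor1 -> b a Factor1 | eps

Factor is directly left-recursive.
For Factor: α = {b a}, β = {b, Term a Factor, a a Expr}. Rewrite as Factor → β Factor1 and Factor1 → α Factor1 | ε.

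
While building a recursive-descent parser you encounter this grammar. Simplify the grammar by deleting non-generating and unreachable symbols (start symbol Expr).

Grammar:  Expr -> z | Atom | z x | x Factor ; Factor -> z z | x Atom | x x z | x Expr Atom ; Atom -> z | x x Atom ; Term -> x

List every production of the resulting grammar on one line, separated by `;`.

Expr -> z | Atom | z x | x Factor; Factor -> z z | x Atom | x x z | x Expr Atom; Atom -> z | x x Atom

Generating nonterminals: {Atom, Expr, Factor, Term}.
Reachable from Expr after that: {Atom, Expr, Factor}.
Removed useless symbols: {Term} and every production mentioning them.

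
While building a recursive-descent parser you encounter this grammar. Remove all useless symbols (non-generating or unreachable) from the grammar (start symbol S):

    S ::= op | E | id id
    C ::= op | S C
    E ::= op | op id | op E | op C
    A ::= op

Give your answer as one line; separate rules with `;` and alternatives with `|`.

S ::= op | E | id id; C ::= op | S C; E ::= op | op id | op E | op C

Generating nonterminals: {A, C, E, S}.
Reachable from S after that: {C, E, S}.
Removed useless symbols: {A} and every production mentioning them.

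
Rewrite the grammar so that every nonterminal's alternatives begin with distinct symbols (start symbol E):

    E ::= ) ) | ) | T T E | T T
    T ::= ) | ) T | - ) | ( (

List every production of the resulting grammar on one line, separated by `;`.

E ::= T T E' | ) E''; T ::= - ) | ( ( | ) T'; E' ::= E | ε; E'' ::= ) | ε; T' ::= ε | T

E has alternatives sharing prefix 'T T': factor to E → T T E' with E' → E | ε.
E has alternatives sharing prefix ')': factor to E → ) E'' with E'' → ) | ε.
T has alternatives sharing prefix ')': factor to T → ) T' with T' → ε | T.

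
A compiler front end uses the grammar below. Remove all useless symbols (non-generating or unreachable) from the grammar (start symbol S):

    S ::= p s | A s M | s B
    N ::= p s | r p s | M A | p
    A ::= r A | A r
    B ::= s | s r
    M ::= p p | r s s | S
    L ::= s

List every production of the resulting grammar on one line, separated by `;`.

Generating nonterminals: {B, L, M, N, S}.
Reachable from S after that: {B, S}.
Removed useless symbols: {A, L, M, N} and every production mentioning them.

S ::= p s | s B; B ::= s | s r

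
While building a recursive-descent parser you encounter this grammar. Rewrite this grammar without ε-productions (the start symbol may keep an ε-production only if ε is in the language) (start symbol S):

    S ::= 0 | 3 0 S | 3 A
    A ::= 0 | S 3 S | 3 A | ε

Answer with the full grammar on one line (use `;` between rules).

Nullable nonterminals: {A}.
ε ∉ L(G), so no ε-production is kept.
Add the nullable-subset variants: S → 3 A gives 3 A | 3. A → 3 A gives 3 A | 3.

S ::= 0 | 3 0 S | 3 A | 3; A ::= 0 | S 3 S | 3 A | 3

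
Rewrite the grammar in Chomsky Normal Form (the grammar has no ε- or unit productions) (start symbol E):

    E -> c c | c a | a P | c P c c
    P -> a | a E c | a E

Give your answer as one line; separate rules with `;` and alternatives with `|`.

E -> X1 X1 | X1 X2 | X2 P | X1 Y1; P -> a | X2 Y3 | X2 E; X1 -> c; X2 -> a; Y1 -> P Y2; Y2 -> X1 X1; Y3 -> E X1

Introduce a nonterminal for each terminal appearing in a rule of length ≥ 2: X1 → c, X2 → a.
Binarize each right-hand side of length ≥ 3 by chaining fresh nonterminals (Y1, Y2, …): affected rules were E → X1 P X1 X1; P → X2 E X1.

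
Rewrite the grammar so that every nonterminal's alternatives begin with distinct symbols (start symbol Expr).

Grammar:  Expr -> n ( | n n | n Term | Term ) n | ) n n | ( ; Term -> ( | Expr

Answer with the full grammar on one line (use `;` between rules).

Expr has alternatives sharing prefix 'n': factor to Expr → n Expr1 with Expr1 → ( | n | Term.

Expr -> Term ) n | ) n n | ( | n Expr1; Term -> ( | Expr; Expr1 -> ( | n | Term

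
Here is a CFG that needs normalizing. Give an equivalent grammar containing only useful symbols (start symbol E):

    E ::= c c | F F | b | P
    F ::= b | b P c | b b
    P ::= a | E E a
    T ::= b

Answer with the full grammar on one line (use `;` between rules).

Generating nonterminals: {E, F, P, T}.
Reachable from E after that: {E, F, P}.
Removed useless symbols: {T} and every production mentioning them.

E ::= c c | F F | b | P; F ::= b | b P c | b b; P ::= a | E E a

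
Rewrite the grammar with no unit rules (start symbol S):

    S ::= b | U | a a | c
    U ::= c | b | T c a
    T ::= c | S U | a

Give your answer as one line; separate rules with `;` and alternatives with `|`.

S ::= c | b | T c a | a a; U ::= c | b | T c a; T ::= c | S U | a

Unit pairs: S ⇒* {U}.
For each unit pair (A, B), copy every non-unit production of B to A, then drop all unit productions.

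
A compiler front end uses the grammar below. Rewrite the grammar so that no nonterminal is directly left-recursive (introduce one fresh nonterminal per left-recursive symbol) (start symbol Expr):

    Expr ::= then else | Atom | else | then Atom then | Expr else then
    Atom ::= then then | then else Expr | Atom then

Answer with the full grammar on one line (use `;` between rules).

Directly left-recursive nonterminals: Expr, Atom.
For Expr: α = {else then}, β = {then else, Atom, else, then Atom then}. Rewrite as Expr → β Expr1 and Expr1 → α Expr1 | ε.
For Atom: α = {then}, β = {then then, then else Expr}. Rewrite as Atom → β Atom1 and Atom1 → α Atom1 | ε.

Expr ::= then else Expr1 | Atom Expr1 | else Expr1 | then Atom then Expr1; Atom ::= then then Atom1 | then else Expr Atom1; Expr1 ::= else then Expr1 | epsilon; Atom1 ::= then Atom1 | epsilon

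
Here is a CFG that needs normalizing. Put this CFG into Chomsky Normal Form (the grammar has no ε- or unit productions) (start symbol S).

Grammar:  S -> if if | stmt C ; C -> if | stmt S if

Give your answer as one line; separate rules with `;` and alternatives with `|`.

Introduce a nonterminal for each terminal appearing in a rule of length ≥ 2: X1 → if, X2 → stmt.
Binarize each right-hand side of length ≥ 3 by chaining fresh nonterminals (Y1, Y2, …): affected rules were C → X2 S X1.

S -> X1 X1 | X2 C; C -> if | X2 Y1; X1 -> if; X2 -> stmt; Y1 -> S X1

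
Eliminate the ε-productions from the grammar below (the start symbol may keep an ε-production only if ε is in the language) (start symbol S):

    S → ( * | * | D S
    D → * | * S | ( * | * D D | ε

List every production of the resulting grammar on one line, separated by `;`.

S → ( * | * | D S; D → * | * S | ( * | * D D | * D

Nullable nonterminals: {D}.
ε ∉ L(G), so no ε-production is kept.
Add the nullable-subset variants: D → * D D gives * D D | * D.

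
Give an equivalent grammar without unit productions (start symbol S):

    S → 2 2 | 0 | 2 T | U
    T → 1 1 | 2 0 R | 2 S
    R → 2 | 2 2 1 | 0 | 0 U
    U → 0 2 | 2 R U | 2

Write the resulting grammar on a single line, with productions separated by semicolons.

Unit pairs: S ⇒* {U}.
Replace each nonterminal's rules with the union of the non-unit rules of every nonterminal it unit-derives.

S → 0 2 | 2 R U | 2 | 2 2 | 0 | 2 T; T → 1 1 | 2 0 R | 2 S; R → 2 | 2 2 1 | 0 | 0 U; U → 0 2 | 2 R U | 2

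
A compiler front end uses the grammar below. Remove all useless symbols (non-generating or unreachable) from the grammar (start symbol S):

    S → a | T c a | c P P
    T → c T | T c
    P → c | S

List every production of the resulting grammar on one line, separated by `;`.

S → a | c P P; P → c | S

Generating nonterminals: {P, S}.
Reachable from S after that: {P, S}.
Removed useless symbols: {T} and every production mentioning them.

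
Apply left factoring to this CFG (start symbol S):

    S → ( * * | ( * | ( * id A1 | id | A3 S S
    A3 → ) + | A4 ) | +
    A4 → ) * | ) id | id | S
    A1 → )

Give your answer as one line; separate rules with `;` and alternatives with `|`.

S → id | A3 S S | ( * S'; A3 → ) + | A4 ) | +; A4 → id | S | ) A4'; A1 → ); S' → * | ε | id A1; A4' → * | id

S has alternatives sharing prefix '( *': factor to S → ( * S' with S' → * | ε | id A1.
A4 has alternatives sharing prefix ')': factor to A4 → ) A4' with A4' → * | id.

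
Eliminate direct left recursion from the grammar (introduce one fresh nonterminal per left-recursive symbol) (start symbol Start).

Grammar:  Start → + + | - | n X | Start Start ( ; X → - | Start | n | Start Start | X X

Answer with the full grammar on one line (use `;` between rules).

Left recursion appears on Start, X.
For Start: α = {Start (}, β = {+ +, -, n X}. Rewrite as Start → β Start1 and Start1 → α Start1 | ε.
For X: α = {X}, β = {-, Start, n, Start Start}. Rewrite as X → β X1 and X1 → α X1 | ε.

Start → + + Start1 | - Start1 | n X Start1; X → - X1 | Start X1 | n X1 | Start Start X1; Start1 → Start ( Start1 | ε; X1 → X X1 | ε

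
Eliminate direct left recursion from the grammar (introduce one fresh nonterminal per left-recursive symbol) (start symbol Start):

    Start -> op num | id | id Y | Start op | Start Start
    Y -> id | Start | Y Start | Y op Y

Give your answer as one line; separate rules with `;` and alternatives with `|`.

Start, Y are directly left-recursive.
For Start: α = {op, Start}, β = {op num, id, id Y}. Rewrite as Start → β Start1 and Start1 → α Start1 | ε.
For Y: α = {Start, op Y}, β = {id, Start}. Rewrite as Y → β Y1 and Y1 → α Y1 | ε.

Start -> op num Start1 | id Start1 | id Y Start1; Y -> id Y1 | Start Y1; Start1 -> op Start1 | Start Start1 | ε; Y1 -> Start Y1 | op Y Y1 | ε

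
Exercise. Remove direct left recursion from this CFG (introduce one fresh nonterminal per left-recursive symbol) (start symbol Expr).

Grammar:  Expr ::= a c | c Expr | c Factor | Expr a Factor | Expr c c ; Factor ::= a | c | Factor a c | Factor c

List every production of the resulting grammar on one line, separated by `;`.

Expr ::= a c Expr1 | c Expr Expr1 | c Factor Expr1; Factor ::= a Factor1 | c Factor1; Expr1 ::= a Factor Expr1 | c c Expr1 | ε; Factor1 ::= a c Factor1 | c Factor1 | ε

Expr, Factor are directly left-recursive.
For Expr: α = {a Factor, c c}, β = {a c, c Expr, c Factor}. Rewrite as Expr → β Expr1 and Expr1 → α Expr1 | ε.
For Factor: α = {a c, c}, β = {a, c}. Rewrite as Factor → β Factor1 and Factor1 → α Factor1 | ε.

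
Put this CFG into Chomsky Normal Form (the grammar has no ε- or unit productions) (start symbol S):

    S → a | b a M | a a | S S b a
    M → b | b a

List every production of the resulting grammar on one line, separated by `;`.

Introduce a nonterminal for each terminal appearing in a rule of length ≥ 2: X1 → b, X2 → a.
Binarize each right-hand side of length ≥ 3 by chaining fresh nonterminals (Y1, Y2, …): affected rules were S → X1 X2 M; S → S S X1 X2.

S → a | X1 Y1 | X2 X2 | S Y2; M → b | X1 X2; X1 → b; X2 → a; Y1 → X2 M; Y2 → S Y3; Y3 → X1 X2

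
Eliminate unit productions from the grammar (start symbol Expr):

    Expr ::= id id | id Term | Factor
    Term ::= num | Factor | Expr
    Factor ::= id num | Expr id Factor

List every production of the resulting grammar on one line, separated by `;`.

Unit pairs: Expr ⇒* {Factor}; Term ⇒* {Expr, Factor}.
For each unit pair (A, B), copy every non-unit production of B to A, then drop all unit productions.

Expr ::= id num | Expr id Factor | id id | id Term; Term ::= num | id num | Expr id Factor | id id | id Term; Factor ::= id num | Expr id Factor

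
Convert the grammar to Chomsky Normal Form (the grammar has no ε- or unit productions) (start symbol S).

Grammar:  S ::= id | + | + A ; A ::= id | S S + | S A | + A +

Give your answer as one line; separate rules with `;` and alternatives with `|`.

S ::= id | + | X1 A; A ::= id | S Y1 | S A | X1 Y2; X1 ::= +; Y1 ::= S X1; Y2 ::= A X1

Introduce a nonterminal for each terminal appearing in a rule of length ≥ 2: X1 → +.
Binarize each right-hand side of length ≥ 3 by chaining fresh nonterminals (Y1, Y2, …): affected rules were A → S S X1; A → X1 A X1.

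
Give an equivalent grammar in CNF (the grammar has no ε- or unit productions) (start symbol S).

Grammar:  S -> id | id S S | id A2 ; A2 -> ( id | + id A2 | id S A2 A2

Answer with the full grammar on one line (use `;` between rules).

Introduce a nonterminal for each terminal appearing in a rule of length ≥ 2: X1 → id, X2 → (, X3 → +.
Binarize each right-hand side of length ≥ 3 by chaining fresh nonterminals (Y1, Y2, …): affected rules were S → X1 S S; A2 → X3 X1 A2; A2 → X1 S A2 A2.

S -> id | X1 Y1 | X1 A2; A2 -> X2 X1 | X3 Y2 | X1 Y3; X1 -> id; X2 -> (; X3 -> +; Y1 -> S S; Y2 -> X1 A2; Y3 -> S Y4; Y4 -> A2 A2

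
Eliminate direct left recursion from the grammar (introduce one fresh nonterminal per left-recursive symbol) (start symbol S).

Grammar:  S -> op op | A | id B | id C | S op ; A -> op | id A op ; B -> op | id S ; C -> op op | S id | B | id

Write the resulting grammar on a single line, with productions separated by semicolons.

S -> op op S' | A S' | id B S' | id C S'; A -> op | id A op; B -> op | id S; C -> op op | S id | B | id; S' -> op S' | eps

Left recursion appears on S.
For S: α = {op}, β = {op op, A, id B, id C}. Rewrite as S → β S' and S' → α S' | ε.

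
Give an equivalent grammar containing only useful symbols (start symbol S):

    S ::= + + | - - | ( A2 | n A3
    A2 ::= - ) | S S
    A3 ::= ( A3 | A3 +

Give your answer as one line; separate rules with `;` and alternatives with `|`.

Generating nonterminals: {A2, S}.
Reachable from S after that: {A2, S}.
Removed useless symbols: {A3} and every production mentioning them.

S ::= + + | - - | ( A2; A2 ::= - ) | S S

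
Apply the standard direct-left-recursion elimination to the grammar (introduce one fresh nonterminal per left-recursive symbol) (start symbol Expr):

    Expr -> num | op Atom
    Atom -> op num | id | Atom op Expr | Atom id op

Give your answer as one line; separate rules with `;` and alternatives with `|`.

Directly left-recursive nonterminal: Atom.
For Atom: α = {op Expr, id op}, β = {op num, id}. Rewrite as Atom → β Atom1 and Atom1 → α Atom1 | ε.

Expr -> num | op Atom; Atom -> op num Atom1 | id Atom1; Atom1 -> op Expr Atom1 | id op Atom1 | ε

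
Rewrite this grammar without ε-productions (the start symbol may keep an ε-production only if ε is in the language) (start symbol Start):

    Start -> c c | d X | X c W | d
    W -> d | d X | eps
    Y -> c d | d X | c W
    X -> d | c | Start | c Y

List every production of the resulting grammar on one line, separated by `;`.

Start -> c c | d X | X c W | X c | d; W -> d | d X; Y -> c d | d X | c W | c; X -> d | c | Start | c Y

Nullable nonterminals: {W}.
ε ∉ L(G), so no ε-production is kept.
Add the nullable-subset variants: Start → X c W gives X c W | X c. Y → c W gives c W | c.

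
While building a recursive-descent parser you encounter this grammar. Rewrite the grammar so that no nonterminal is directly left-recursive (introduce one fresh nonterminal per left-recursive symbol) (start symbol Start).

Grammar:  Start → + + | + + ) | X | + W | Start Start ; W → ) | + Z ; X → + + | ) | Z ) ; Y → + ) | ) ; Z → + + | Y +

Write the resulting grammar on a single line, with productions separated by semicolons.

Start → + + Start1 | + + ) Start1 | X Start1 | + W Start1; W → ) | + Z; X → + + | ) | Z ); Y → + ) | ); Z → + + | Y +; Start1 → Start Start1 | ε

Left recursion appears on Start.
For Start: α = {Start}, β = {+ +, + + ), X, + W}. Rewrite as Start → β Start1 and Start1 → α Start1 | ε.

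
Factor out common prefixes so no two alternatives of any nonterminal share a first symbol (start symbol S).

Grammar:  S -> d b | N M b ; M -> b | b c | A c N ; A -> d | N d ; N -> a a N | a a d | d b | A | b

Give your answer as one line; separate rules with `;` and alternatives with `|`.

M has alternatives sharing prefix 'b': factor to M → b M' with M' → ε | c.
N has alternatives sharing prefix 'a a': factor to N → a a N' with N' → N | d.

S -> d b | N M b; M -> A c N | b M'; A -> d | N d; N -> d b | A | b | a a N'; M' -> ε | c; N' -> N | d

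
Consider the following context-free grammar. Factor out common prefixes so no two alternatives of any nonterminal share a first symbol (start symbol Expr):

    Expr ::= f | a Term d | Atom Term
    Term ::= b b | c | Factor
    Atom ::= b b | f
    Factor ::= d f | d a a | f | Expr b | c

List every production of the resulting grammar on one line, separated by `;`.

Expr ::= f | a Term d | Atom Term; Term ::= b b | c | Factor; Atom ::= b b | f; Factor ::= f | Expr b | c | d Factor1; Factor1 ::= f | a a

Factor has alternatives sharing prefix 'd': factor to Factor → d Factor1 with Factor1 → f | a a.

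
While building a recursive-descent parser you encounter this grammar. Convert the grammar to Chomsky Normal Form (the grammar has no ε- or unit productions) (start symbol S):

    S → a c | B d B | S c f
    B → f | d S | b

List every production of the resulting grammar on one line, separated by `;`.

Introduce a nonterminal for each terminal appearing in a rule of length ≥ 2: X1 → a, X2 → c, X3 → d, X4 → f.
Binarize each right-hand side of length ≥ 3 by chaining fresh nonterminals (Y1, Y2, …): affected rules were S → B X3 B; S → S X2 X4.

S → X1 X2 | B Y1 | S Y2; B → f | X3 S | b; X1 → a; X2 → c; X3 → d; X4 → f; Y1 → X3 B; Y2 → X2 X4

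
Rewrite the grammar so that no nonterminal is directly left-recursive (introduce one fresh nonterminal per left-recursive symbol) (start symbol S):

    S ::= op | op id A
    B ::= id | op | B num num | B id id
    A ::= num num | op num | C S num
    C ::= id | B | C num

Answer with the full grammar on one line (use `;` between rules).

S ::= op | op id A; B ::= id B' | op B'; A ::= num num | op num | C S num; C ::= id C' | B C'; B' ::= num num B' | id id B' | ε; C' ::= num C' | ε

B, C are directly left-recursive.
For B: α = {num num, id id}, β = {id, op}. Rewrite as B → β B' and B' → α B' | ε.
For C: α = {num}, β = {id, B}. Rewrite as C → β C' and C' → α C' | ε.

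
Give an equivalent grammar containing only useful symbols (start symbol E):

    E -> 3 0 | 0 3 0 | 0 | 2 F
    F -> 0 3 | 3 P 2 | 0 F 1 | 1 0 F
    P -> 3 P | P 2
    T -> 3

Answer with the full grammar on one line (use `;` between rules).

E -> 3 0 | 0 3 0 | 0 | 2 F; F -> 0 3 | 0 F 1 | 1 0 F

Generating nonterminals: {E, F, T}.
Reachable from E after that: {E, F}.
Removed useless symbols: {P, T} and every production mentioning them.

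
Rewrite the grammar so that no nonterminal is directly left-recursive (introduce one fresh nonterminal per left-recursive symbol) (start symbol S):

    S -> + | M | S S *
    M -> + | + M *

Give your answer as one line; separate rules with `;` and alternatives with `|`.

S -> + S' | M S'; M -> + | + M *; S' -> S * S' | ε

S is directly left-recursive.
For S: α = {S *}, β = {+, M}. Rewrite as S → β S' and S' → α S' | ε.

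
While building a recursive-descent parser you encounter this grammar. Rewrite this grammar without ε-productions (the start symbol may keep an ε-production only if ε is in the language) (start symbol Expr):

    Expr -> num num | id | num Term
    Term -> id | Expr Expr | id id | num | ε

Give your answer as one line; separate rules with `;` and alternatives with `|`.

Expr -> num num | id | num Term | num; Term -> id | Expr Expr | id id | num

Nullable set = {Term}.
ε ∉ L(G), so no ε-production is kept.
For each production, add variants omitting each subset of nullable occurrences: Expr → num Term gives num Term | num.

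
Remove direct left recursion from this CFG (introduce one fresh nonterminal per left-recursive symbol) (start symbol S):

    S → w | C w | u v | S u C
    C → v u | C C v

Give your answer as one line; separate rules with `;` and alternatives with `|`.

S → w S' | C w S' | u v S'; C → v u C'; S' → u C S' | ε; C' → C v C' | ε

Left recursion appears on S, C.
For S: α = {u C}, β = {w, C w, u v}. Rewrite as S → β S' and S' → α S' | ε.
For C: α = {C v}, β = {v u}. Rewrite as C → β C' and C' → α C' | ε.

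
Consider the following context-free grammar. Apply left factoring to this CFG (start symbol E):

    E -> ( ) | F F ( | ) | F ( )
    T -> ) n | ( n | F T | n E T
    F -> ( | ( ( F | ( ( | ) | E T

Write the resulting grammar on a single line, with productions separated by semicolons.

E -> ( ) | ) | F E'; T -> ) n | ( n | F T | n E T; F -> ) | E T | ( F'; E' -> F ( | ( ); F' -> ε | ( F''; F'' -> F | ε

E has alternatives sharing prefix 'F': factor to E → F E' with E' → F ( | ( ).
F has alternatives sharing prefix '(': factor to F → ( F' with F' → ε | ( F | (.
F' has alternatives sharing prefix '(': factor to F' → ( F'' with F'' → F | ε.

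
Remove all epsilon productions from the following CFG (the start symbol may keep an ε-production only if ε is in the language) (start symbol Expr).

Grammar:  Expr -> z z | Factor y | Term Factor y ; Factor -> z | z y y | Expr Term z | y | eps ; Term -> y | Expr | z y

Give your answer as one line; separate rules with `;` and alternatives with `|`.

The nullable symbols are {Factor}.
ε ∉ L(G), so no ε-production is kept.
Add the nullable-subset variants: Expr → Factor y gives Factor y | y. Expr → Term Factor y gives Term Factor y | Term y.

Expr -> z z | Factor y | y | Term Factor y | Term y; Factor -> z | z y y | Expr Term z | y; Term -> y | Expr | z y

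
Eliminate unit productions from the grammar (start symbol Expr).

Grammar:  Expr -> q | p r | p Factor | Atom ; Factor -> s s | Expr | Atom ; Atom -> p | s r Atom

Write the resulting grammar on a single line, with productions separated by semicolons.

Expr -> p | s r Atom | q | p r | p Factor; Factor -> p | s r Atom | s s | q | p r | p Factor; Atom -> p | s r Atom

Unit pairs: Expr ⇒* {Atom}; Factor ⇒* {Atom, Expr}.
Replace each nonterminal's rules with the union of the non-unit rules of every nonterminal it unit-derives.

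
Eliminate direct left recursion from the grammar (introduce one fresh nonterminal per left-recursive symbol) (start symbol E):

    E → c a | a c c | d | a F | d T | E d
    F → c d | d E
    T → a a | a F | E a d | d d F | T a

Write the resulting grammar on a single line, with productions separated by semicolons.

E → c a E' | a c c E' | d E' | a F E' | d T E'; F → c d | d E; T → a a T' | a F T' | E a d T' | d d F T'; E' → d E' | ε; T' → a T' | ε

Left recursion appears on E, T.
For E: α = {d}, β = {c a, a c c, d, a F, d T}. Rewrite as E → β E' and E' → α E' | ε.
For T: α = {a}, β = {a a, a F, E a d, d d F}. Rewrite as T → β T' and T' → α T' | ε.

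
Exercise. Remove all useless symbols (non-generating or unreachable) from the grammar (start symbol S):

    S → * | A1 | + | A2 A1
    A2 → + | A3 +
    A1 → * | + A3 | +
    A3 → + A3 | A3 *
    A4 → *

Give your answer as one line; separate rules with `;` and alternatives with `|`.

Generating nonterminals: {A1, A2, A4, S}.
Reachable from S after that: {A1, A2, S}.
Removed useless symbols: {A3, A4} and every production mentioning them.

S → * | A1 | + | A2 A1; A2 → +; A1 → * | +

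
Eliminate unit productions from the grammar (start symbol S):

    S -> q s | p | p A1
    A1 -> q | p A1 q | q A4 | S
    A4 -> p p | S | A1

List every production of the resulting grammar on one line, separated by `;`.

Unit pairs: A1 ⇒* {S}; A4 ⇒* {A1, S}.
Replace each nonterminal's rules with the union of the non-unit rules of every nonterminal it unit-derives.

S -> q s | p | p A1; A1 -> q | p A1 q | q A4 | q s | p | p A1; A4 -> p p | q | p A1 q | q A4 | q s | p | p A1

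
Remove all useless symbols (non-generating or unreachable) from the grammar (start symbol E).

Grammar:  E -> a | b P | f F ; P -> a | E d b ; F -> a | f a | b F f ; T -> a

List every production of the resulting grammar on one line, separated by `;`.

Generating nonterminals: {E, F, P, T}.
Reachable from E after that: {E, F, P}.
Removed useless symbols: {T} and every production mentioning them.

E -> a | b P | f F; P -> a | E d b; F -> a | f a | b F f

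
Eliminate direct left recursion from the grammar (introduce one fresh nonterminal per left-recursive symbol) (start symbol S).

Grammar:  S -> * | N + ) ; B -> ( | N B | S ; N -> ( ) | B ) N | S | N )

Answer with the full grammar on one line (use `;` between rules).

S -> * | N + ); B -> ( | N B | S; N -> ( ) N' | B ) N N' | S N'; N' -> ) N' | ε

Directly left-recursive nonterminal: N.
For N: α = {)}, β = {( ), B ) N, S}. Rewrite as N → β N' and N' → α N' | ε.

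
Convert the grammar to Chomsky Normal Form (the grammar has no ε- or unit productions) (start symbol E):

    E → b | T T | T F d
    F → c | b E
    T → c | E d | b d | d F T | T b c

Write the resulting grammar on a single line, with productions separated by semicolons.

Introduce a nonterminal for each terminal appearing in a rule of length ≥ 2: X1 → d, X2 → b, X3 → c.
Binarize each right-hand side of length ≥ 3 by chaining fresh nonterminals (Y1, Y2, …): affected rules were E → T F X1; T → X1 F T; T → T X2 X3.

E → b | T T | T Y1; F → c | X2 E; T → c | E X1 | X2 X1 | X1 Y2 | T Y3; X1 → d; X2 → b; X3 → c; Y1 → F X1; Y2 → F T; Y3 → X2 X3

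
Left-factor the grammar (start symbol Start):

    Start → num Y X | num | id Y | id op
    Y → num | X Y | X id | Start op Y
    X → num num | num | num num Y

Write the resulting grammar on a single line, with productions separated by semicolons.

Start → num Start1 | id Start2; Y → num | Start op Y | X Y1; X → num X1; Start1 → Y X | ε; Start2 → Y | op; Y1 → Y | id; X1 → ε | num X11; X11 → ε | Y

Start has alternatives sharing prefix 'num': factor to Start → num Start1 with Start1 → Y X | ε.
Start has alternatives sharing prefix 'id': factor to Start → id Start2 with Start2 → Y | op.
Y has alternatives sharing prefix 'X': factor to Y → X Y1 with Y1 → Y | id.
X has alternatives sharing prefix 'num': factor to X → num X1 with X1 → num | ε | num Y.
X1 has alternatives sharing prefix 'num': factor to X1 → num X11 with X11 → ε | Y.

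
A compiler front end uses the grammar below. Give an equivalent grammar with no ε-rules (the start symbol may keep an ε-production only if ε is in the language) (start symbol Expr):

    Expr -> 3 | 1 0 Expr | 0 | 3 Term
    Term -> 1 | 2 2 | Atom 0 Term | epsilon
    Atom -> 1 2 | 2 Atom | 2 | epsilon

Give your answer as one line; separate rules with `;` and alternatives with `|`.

The nullable symbols are {Atom, Term}.
ε ∉ L(G), so no ε-production is kept.
For each production, add variants omitting each subset of nullable occurrences: Term → Atom 0 Term gives Atom 0 Term | Atom 0 | 0 Term | 0. Atom → 2 Atom gives 2 Atom | 2.

Expr -> 3 | 1 0 Expr | 0 | 3 Term; Term -> 1 | 2 2 | Atom 0 Term | Atom 0 | 0 Term | 0; Atom -> 1 2 | 2 Atom | 2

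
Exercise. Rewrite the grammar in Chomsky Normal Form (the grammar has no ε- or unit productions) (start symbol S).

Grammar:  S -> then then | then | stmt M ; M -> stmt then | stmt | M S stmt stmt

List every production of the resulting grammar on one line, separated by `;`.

S -> X1 X1 | then | X2 M; M -> X2 X1 | stmt | M Y1; X1 -> then; X2 -> stmt; Y1 -> S Y2; Y2 -> X2 X2

Introduce a nonterminal for each terminal appearing in a rule of length ≥ 2: X1 → then, X2 → stmt.
Binarize each right-hand side of length ≥ 3 by chaining fresh nonterminals (Y1, Y2, …): affected rules were M → M S X2 X2.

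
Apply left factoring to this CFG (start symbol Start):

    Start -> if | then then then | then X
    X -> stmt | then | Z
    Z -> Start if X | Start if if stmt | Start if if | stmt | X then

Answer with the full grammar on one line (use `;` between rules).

Start -> if | then Start1; X -> stmt | then | Z; Z -> stmt | X then | Start if Z1; Start1 -> then then | X; Z1 -> X | if Z11; Z11 -> stmt | ε

Start has alternatives sharing prefix 'then': factor to Start → then Start1 with Start1 → then then | X.
Z has alternatives sharing prefix 'Start if': factor to Z → Start if Z1 with Z1 → X | if stmt | if.
Z1 has alternatives sharing prefix 'if': factor to Z1 → if Z11 with Z11 → stmt | ε.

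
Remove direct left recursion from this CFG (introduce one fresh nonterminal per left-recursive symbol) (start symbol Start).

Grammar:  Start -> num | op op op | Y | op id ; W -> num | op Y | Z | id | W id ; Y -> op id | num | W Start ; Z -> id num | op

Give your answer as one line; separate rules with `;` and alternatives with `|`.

W is directly left-recursive.
For W: α = {id}, β = {num, op Y, Z, id}. Rewrite as W → β W1 and W1 → α W1 | ε.

Start -> num | op op op | Y | op id; W -> num W1 | op Y W1 | Z W1 | id W1; Y -> op id | num | W Start; Z -> id num | op; W1 -> id W1 | ε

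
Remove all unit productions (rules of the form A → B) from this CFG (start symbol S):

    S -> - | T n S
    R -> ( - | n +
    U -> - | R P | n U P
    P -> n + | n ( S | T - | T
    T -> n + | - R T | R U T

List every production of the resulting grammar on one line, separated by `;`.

S -> - | T n S; R -> ( - | n +; U -> - | R P | n U P; P -> n + | n ( S | T - | - R T | R U T; T -> n + | - R T | R U T

Unit pairs: P ⇒* {T}.
For every A with A ⇒* B via unit rules, add B's non-unit alternatives to A; then delete every rule of the form X → Y.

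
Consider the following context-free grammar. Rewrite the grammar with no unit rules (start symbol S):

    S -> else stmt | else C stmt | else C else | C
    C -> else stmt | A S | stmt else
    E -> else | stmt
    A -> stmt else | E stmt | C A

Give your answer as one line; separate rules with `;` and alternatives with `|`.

S -> else stmt | A S | stmt else | else C stmt | else C else; C -> else stmt | A S | stmt else; E -> else | stmt; A -> stmt else | E stmt | C A

Unit pairs: S ⇒* {C}.
Replace each nonterminal's rules with the union of the non-unit rules of every nonterminal it unit-derives.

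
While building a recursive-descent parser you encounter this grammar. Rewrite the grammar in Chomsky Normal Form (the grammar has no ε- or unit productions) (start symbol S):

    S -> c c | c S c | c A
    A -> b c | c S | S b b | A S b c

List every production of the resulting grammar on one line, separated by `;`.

Introduce a nonterminal for each terminal appearing in a rule of length ≥ 2: X1 → c, X2 → b.
Binarize each right-hand side of length ≥ 3 by chaining fresh nonterminals (Y1, Y2, …): affected rules were S → X1 S X1; A → S X2 X2; A → A S X2 X1.

S -> X1 X1 | X1 Y1 | X1 A; A -> X2 X1 | X1 S | S Y2 | A Y3; X1 -> c; X2 -> b; Y1 -> S X1; Y2 -> X2 X2; Y3 -> S Y4; Y4 -> X2 X1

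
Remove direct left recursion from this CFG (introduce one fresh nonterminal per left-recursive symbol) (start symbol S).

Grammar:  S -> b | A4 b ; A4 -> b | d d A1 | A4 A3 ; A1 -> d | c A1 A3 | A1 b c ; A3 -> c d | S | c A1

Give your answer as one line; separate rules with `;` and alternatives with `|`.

S -> b | A4 b; A4 -> b A4' | d d A1 A4'; A1 -> d A1' | c A1 A3 A1'; A3 -> c d | S | c A1; A4' -> A3 A4' | ε; A1' -> b c A1' | ε

Left recursion appears on A4, A1.
For A4: α = {A3}, β = {b, d d A1}. Rewrite as A4 → β A4' and A4' → α A4' | ε.
For A1: α = {b c}, β = {d, c A1 A3}. Rewrite as A1 → β A1' and A1' → α A1' | ε.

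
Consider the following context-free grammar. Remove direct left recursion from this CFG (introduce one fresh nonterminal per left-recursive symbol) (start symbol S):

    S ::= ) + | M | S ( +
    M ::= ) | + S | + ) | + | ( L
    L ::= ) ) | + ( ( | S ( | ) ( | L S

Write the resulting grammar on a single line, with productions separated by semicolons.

S, L are directly left-recursive.
For S: α = {( +}, β = {) +, M}. Rewrite as S → β S' and S' → α S' | ε.
For L: α = {S}, β = {) ), + ( (, S (, ) (}. Rewrite as L → β L' and L' → α L' | ε.

S ::= ) + S' | M S'; M ::= ) | + S | + ) | + | ( L; L ::= ) ) L' | + ( ( L' | S ( L' | ) ( L'; S' ::= ( + S' | ε; L' ::= S L' | ε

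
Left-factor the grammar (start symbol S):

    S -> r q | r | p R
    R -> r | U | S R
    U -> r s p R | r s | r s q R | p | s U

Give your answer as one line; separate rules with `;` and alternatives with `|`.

S -> p R | r S'; R -> r | U | S R; U -> p | s U | r s U'; S' -> q | ε; U' -> p R | ε | q R

S has alternatives sharing prefix 'r': factor to S → r S' with S' → q | ε.
U has alternatives sharing prefix 'r s': factor to U → r s U' with U' → p R | ε | q R.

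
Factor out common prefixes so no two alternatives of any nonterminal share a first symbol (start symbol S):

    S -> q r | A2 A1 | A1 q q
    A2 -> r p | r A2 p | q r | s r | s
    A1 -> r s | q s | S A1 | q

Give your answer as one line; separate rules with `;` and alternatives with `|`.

A2 has alternatives sharing prefix 'r': factor to A2 → r A2' with A2' → p | A2 p.
A2 has alternatives sharing prefix 's': factor to A2 → s A2'' with A2'' → r | ε.
A1 has alternatives sharing prefix 'q': factor to A1 → q A1' with A1' → s | ε.

S -> q r | A2 A1 | A1 q q; A2 -> q r | r A2' | s A2''; A1 -> r s | S A1 | q A1'; A2' -> p | A2 p; A2'' -> r | eps; A1' -> s | eps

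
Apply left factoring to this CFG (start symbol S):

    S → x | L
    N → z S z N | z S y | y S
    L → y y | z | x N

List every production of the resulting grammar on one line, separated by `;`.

S → x | L; N → y S | z S N'; L → y y | z | x N; N' → z N | y

N has alternatives sharing prefix 'z S': factor to N → z S N' with N' → z N | y.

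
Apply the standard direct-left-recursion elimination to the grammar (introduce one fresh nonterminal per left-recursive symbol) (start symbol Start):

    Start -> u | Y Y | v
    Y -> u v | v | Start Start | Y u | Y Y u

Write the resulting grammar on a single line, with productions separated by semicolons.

Left recursion appears on Y.
For Y: α = {u, Y u}, β = {u v, v, Start Start}. Rewrite as Y → β Y1 and Y1 → α Y1 | ε.

Start -> u | Y Y | v; Y -> u v Y1 | v Y1 | Start Start Y1; Y1 -> u Y1 | Y u Y1 | ε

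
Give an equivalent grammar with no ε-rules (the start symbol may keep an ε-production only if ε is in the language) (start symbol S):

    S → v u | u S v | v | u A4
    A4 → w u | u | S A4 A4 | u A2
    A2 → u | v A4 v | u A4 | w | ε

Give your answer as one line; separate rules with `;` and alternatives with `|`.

Nullable nonterminals: {A2}.
ε ∉ L(G), so no ε-production is kept.

S → v u | u S v | v | u A4; A4 → w u | u | S A4 A4 | u A2; A2 → u | v A4 v | u A4 | w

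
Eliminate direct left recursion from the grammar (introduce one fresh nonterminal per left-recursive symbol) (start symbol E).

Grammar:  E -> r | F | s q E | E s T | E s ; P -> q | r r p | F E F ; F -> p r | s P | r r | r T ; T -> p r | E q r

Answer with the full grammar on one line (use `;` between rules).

E -> r E' | F E' | s q E E'; P -> q | r r p | F E F; F -> p r | s P | r r | r T; T -> p r | E q r; E' -> s T E' | s E' | ε

E is directly left-recursive.
For E: α = {s T, s}, β = {r, F, s q E}. Rewrite as E → β E' and E' → α E' | ε.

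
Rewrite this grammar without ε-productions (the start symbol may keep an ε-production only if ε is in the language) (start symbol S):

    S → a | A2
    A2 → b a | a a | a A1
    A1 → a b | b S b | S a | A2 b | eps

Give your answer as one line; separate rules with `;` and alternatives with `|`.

The nullable symbols are {A1}.
ε ∉ L(G), so no ε-production is kept.
Expand every rule over subsets of its nullable positions: A2 → a A1 gives a A1 | a.

S → a | A2; A2 → b a | a a | a A1 | a; A1 → a b | b S b | S a | A2 b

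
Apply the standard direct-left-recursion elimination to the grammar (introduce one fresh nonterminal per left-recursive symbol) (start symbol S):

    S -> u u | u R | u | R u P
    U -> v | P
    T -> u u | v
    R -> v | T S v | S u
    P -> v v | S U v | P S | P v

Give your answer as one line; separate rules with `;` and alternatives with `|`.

S -> u u | u R | u | R u P; U -> v | P; T -> u u | v; R -> v | T S v | S u; P -> v v P' | S U v P'; P' -> S P' | v P' | ε

Left recursion appears on P.
For P: α = {S, v}, β = {v v, S U v}. Rewrite as P → β P' and P' → α P' | ε.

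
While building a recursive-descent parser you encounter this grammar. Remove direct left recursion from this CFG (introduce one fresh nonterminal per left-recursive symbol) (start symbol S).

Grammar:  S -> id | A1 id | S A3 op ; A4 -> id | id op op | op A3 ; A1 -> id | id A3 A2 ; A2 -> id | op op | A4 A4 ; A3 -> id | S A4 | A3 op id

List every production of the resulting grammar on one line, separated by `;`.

S -> id S' | A1 id S'; A4 -> id | id op op | op A3; A1 -> id | id A3 A2; A2 -> id | op op | A4 A4; A3 -> id A3' | S A4 A3'; S' -> A3 op S' | ε; A3' -> op id A3' | ε

Directly left-recursive nonterminals: S, A3.
For S: α = {A3 op}, β = {id, A1 id}. Rewrite as S → β S' and S' → α S' | ε.
For A3: α = {op id}, β = {id, S A4}. Rewrite as A3 → β A3' and A3' → α A3' | ε.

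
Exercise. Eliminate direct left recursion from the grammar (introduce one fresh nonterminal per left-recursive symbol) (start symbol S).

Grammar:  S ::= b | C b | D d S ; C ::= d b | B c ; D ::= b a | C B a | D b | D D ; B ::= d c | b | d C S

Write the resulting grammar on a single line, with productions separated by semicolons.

D is directly left-recursive.
For D: α = {b, D}, β = {b a, C B a}. Rewrite as D → β D' and D' → α D' | ε.

S ::= b | C b | D d S; C ::= d b | B c; D ::= b a D' | C B a D'; B ::= d c | b | d C S; D' ::= b D' | D D' | ε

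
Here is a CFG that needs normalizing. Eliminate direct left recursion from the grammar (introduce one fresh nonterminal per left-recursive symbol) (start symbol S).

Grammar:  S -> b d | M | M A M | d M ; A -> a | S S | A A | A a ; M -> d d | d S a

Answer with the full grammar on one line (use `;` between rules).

S -> b d | M | M A M | d M; A -> a A' | S S A'; M -> d d | d S a; A' -> A A' | a A' | eps

Left recursion appears on A.
For A: α = {A, a}, β = {a, S S}. Rewrite as A → β A' and A' → α A' | ε.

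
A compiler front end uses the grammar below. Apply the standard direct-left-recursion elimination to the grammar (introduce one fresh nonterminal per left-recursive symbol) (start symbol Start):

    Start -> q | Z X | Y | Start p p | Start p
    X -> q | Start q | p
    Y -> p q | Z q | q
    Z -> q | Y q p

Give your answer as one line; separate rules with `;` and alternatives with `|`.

Left recursion appears on Start.
For Start: α = {p p, p}, β = {q, Z X, Y}. Rewrite as Start → β Start1 and Start1 → α Start1 | ε.

Start -> q Start1 | Z X Start1 | Y Start1; X -> q | Start q | p; Y -> p q | Z q | q; Z -> q | Y q p; Start1 -> p p Start1 | p Start1 | ε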